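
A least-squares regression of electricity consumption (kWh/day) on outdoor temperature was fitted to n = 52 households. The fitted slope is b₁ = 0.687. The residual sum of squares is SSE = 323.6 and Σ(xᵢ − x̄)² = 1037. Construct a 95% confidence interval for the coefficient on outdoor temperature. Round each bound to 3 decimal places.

(0.528, 0.846)

MSE = SSE/(n − 2) = 323.6/50 = 6.472.
SE(b₁) = √(MSE/Sₓₓ) = √(6.472/1037) = 0.0790005.
df = n − 2 = 50.
t* = t_{0.025, 50} = 2.008559.
Margin = t* × SE = 2.008559 × 0.0790005 = 0.15868.
CI: 0.687 ± 0.15868 → (0.528, 0.846).
With 95% confidence, each one-unit increase in outdoor temperature is associated with a change of between 0.528 and 0.846 kWh/day in electricity consumption.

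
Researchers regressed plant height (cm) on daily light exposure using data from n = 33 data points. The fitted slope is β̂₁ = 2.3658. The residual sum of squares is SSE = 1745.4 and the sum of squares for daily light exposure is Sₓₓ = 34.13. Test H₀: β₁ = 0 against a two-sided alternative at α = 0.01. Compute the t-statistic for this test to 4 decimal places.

MSE = SSE/(n − 2) = 1745.4/31 = 56.3032.
SE(β̂₁) = √(MSE/Sₓₓ) = √(56.3032/34.13) = 1.28439.
t = 2.3658 / 1.28439 = 1.8420.
df = n − 2 = 31.
Two-sided p ≈ 0.0751, which is ≥ 0.01, so fail to reject H₀.
The data do not give significant evidence of an association between daily light exposure and plant height.

t = 1.8420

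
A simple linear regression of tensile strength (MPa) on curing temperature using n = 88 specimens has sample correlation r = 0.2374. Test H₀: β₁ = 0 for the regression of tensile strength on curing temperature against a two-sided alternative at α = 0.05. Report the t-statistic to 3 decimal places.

t = 2.266

t = r·√(n − 2)/√(1 − r²) = 0.2374·√86/√0.943641 = 2.266.
df = n − 2 = 86.
Two-sided p ≈ 0.0259, which is < 0.05, so reject H₀.
There is evidence of a linear association between curing temperature and tensile strength.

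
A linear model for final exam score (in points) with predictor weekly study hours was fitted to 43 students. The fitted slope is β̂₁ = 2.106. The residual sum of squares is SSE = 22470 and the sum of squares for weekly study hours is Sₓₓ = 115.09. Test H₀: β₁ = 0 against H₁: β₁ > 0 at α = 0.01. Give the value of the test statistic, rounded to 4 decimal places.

t = 0.9651

MSE = SSE/(n − 2) = 22470/41 = 548.049.
SE(β̂₁) = √(MSE/Sₓₓ) = √(548.049/115.09) = 2.18218.
t = 2.106 / 2.18218 = 0.9651.
df = n − 2 = 41.
One-sided p ≈ 0.1701, which is ≥ 0.01, so fail to reject H₀.
The data do not give significant evidence that the true slope on weekly study hours is positive.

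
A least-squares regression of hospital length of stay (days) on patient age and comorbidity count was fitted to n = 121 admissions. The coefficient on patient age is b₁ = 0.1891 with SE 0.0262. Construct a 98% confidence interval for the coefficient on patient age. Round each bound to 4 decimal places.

df = n − k − 1 = 121 − 2 − 1 = 118.
t* = t_{0.01, 118} = 2.358365.
Margin = t* × SE = 2.358365 × 0.0262 = 0.061789.
CI: 0.1891 ± 0.061789 → (0.1273, 0.2509).
With 98% confidence, each one-unit increase in patient age is associated with a change of between 0.1273 and 0.2509 days in hospital length of stay, holding the other predictors fixed.

(0.1273, 0.2509)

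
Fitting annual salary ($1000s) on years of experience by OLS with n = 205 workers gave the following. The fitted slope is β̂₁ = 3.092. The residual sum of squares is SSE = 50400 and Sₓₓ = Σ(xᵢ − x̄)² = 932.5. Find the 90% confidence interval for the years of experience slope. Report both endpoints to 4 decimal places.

(2.2394, 3.9446)

MSE = SSE/(n − 2) = 50400/203 = 248.276.
SE(β̂₁) = √(MSE/Sₓₓ) = √(248.276/932.5) = 0.515992.
df = n − 2 = 203.
t* = t_{0.05, 203} = 1.652394.
Margin = t* × SE = 1.652394 × 0.515992 = 0.852622.
CI: 3.092 ± 0.852622 → (2.2394, 3.9446).
With 90% confidence, each one-unit increase in years of experience is associated with a change of between 2.2394 and 3.9446 $1000s in annual salary.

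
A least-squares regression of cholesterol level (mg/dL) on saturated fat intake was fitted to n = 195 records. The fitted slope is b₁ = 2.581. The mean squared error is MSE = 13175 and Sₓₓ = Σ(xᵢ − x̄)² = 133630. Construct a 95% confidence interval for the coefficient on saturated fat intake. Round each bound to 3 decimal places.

(1.962, 3.200)

SE(b₁) = √(MSE/Sₓₓ) = √(13175/133630) = 0.313995.
df = n − 2 = 193.
t* = t_{0.025, 193} = 1.972332.
Margin = t* × SE = 1.972332 × 0.313995 = 0.61930.
CI: 2.581 ± 0.61930 → (1.962, 3.200).
With 95% confidence, each one-unit increase in saturated fat intake is associated with a change of between 1.962 and 3.200 mg/dL in cholesterol level.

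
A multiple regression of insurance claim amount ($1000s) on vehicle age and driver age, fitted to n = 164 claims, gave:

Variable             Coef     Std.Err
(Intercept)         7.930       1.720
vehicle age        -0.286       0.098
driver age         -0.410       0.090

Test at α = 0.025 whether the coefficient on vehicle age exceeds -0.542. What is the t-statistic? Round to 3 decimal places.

t = 2.612

Read off: b = -0.286, SE = 0.098 for vehicle age.
H₀: β₁ = -0.542 vs H₁: β₁ > -0.542.
t = (-0.286 − (-0.542)) / 0.098 = 2.612.
df = n − k − 1 = 164 − 2 − 1 = 161.
One-sided p ≈ 0.0049, which is < 0.025, so reject H₀.
There is evidence that the true slope on vehicle age exceeds -0.542 $1000s per unit, holding the other predictors fixed.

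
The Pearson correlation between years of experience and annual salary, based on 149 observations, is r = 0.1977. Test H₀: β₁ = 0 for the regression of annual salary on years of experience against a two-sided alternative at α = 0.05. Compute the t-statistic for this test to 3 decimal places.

t = 2.445

t = r·√(n − 2)/√(1 − r²) = 0.1977·√147/√0.960915 = 2.445.
df = n − 2 = 147.
Two-sided p ≈ 0.0157, which is < 0.05, so reject H₀.
There is evidence of a linear association between years of experience and annual salary.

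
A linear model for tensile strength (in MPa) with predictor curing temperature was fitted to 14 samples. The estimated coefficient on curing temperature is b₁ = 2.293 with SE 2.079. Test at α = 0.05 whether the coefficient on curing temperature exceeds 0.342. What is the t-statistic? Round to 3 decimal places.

H₀: β₁ = 0.342 vs H₁: β₁ > 0.342.
t = (b₁ − β₁⁰)/SE = (2.293 − 0.342) / 2.079 = 0.938.
df = n − 2 = 14 − 2 = 12.
One-sided p ≈ 0.1833, which is ≥ 0.05, so fail to reject H₀.
The data do not give significant evidence that the true slope on curing temperature exceeds 0.342 MPa per unit.

t = 0.938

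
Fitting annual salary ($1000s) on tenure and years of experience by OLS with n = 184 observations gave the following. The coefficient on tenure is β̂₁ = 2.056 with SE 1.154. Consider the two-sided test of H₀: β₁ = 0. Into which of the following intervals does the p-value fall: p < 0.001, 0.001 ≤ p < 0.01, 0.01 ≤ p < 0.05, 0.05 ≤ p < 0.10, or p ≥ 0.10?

0.05 ≤ p < 0.10

t = 2.056 / 1.154 = 1.782.
df = n − k − 1 = 184 − 2 − 1 = 181.
Two-sided p = 2·P(T_{181} > |t|) ≈ 0.0765.
So 0.05 ≤ p < 0.10.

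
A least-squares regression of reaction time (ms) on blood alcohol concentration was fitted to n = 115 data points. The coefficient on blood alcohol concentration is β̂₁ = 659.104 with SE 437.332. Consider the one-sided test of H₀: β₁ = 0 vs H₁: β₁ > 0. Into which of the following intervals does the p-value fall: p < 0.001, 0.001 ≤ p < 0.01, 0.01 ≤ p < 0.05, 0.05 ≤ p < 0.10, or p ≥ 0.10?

0.05 ≤ p < 0.10

t = 659.104 / 437.332 = 1.507.
df = n − 2 = 115 − 2 = 113.
One-sided p = P(T_{113} > t) ≈ 0.0673.
So 0.05 ≤ p < 0.10.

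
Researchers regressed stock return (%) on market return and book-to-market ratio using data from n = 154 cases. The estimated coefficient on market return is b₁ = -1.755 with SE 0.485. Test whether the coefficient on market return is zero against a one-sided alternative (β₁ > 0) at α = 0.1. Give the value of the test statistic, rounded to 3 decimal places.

H₀: β₁ = 0 vs H₁: β₁ > 0.
t = (b₁ − β₁⁰)/SE = -1.755 / 0.485 = -3.619.
df = n − k − 1 = 154 − 2 − 1 = 151.
One-sided p ≈ 0.9998, which is ≥ 0.1, so fail to reject H₀.
The data do not give significant evidence that the true slope on market return is positive, holding the other predictors fixed.

t = -3.619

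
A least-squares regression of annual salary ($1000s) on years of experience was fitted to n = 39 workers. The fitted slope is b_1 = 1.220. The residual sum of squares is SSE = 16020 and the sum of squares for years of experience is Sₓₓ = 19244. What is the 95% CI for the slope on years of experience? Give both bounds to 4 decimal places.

(0.9161, 1.5239)

MSE = SSE/(n − 2) = 16020/37 = 432.973.
SE(b_1) = √(MSE/Sₓₓ) = √(432.973/19244) = 0.149997.
df = n − 2 = 37.
t* = t_{0.025, 37} = 2.026192.
Margin = t* × SE = 2.026192 × 0.149997 = 0.303923.
CI: 1.220 ± 0.303923 → (0.9161, 1.5239).
With 95% confidence, each one-unit increase in years of experience is associated with a change of between 0.9161 and 1.5239 $1000s in annual salary.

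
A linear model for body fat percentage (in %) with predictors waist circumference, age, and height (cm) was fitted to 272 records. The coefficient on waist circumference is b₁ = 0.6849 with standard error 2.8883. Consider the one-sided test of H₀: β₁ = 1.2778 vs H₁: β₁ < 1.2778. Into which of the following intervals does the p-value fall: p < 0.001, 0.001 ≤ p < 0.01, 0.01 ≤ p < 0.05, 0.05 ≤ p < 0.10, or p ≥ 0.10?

p ≥ 0.10

t = (0.6849 − 1.2778) / 2.8883 = -0.205.
df = n − k − 1 = 272 − 3 − 1 = 268.
One-sided p = P(T_{268} < t) ≈ 0.4188.
So p ≥ 0.10.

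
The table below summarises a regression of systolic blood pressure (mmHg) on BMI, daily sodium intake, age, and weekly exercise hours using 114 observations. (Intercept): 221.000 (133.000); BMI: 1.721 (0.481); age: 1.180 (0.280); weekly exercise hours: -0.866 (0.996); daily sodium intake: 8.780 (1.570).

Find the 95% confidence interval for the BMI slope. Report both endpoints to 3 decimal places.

(0.768, 2.674)

Read off: b = 1.721, SE = 0.481 for BMI.
df = n − k − 1 = 114 − 4 − 1 = 109.
t* = t_{0.025, 109} = 1.981967.
Margin = t* × SE = 1.981967 × 0.481 = 0.95333.
CI: 1.721 ± 0.95333 → (0.768, 2.674).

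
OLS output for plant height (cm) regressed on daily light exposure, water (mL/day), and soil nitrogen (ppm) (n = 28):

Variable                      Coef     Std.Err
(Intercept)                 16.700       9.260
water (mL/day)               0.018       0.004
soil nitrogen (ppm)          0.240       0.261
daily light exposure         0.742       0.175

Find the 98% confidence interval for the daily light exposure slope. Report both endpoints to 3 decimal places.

(0.306, 1.178)

Read off: b = 0.742, SE = 0.175 for daily light exposure.
df = n − k − 1 = 28 − 3 − 1 = 24.
t* = t_{0.01, 24} = 2.492159.
Margin = t* × SE = 2.492159 × 0.175 = 0.43613.
CI: 0.742 ± 0.43613 → (0.306, 1.178).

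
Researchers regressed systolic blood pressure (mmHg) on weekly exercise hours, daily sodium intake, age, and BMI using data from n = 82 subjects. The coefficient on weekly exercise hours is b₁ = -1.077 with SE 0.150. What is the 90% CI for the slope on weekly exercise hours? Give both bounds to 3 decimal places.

(-1.327, -0.827)

df = n − k − 1 = 82 − 4 − 1 = 77.
t* = t_{0.05, 77} = 1.664885.
Margin = t* × SE = 1.664885 × 0.150 = 0.24973.
CI: -1.077 ± 0.24973 → (-1.327, -0.827).
With 90% confidence, each one-unit increase in weekly exercise hours is associated with a change of between -1.327 and -0.827 mmHg in systolic blood pressure, holding the other predictors fixed.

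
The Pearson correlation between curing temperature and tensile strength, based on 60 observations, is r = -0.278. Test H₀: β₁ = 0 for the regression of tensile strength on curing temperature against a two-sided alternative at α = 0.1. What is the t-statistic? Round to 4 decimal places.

t = -2.2041

t = r·√(n − 2)/√(1 − r²) = -0.278·√58/√0.922716 = -2.2041.
df = n − 2 = 58.
Two-sided p ≈ 0.0315, which is < 0.1, so reject H₀.
There is evidence of a linear association between curing temperature and tensile strength.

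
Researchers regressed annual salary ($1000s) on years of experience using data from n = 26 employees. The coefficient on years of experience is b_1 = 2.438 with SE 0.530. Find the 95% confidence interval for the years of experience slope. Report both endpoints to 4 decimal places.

(1.3441, 3.5319)

df = n − 2 = 26 − 2 = 24.
t* = t_{0.025, 24} = 2.063899.
Margin = t* × SE = 2.063899 × 0.530 = 1.093866.
CI: 2.438 ± 1.093866 → (1.3441, 3.5319).
With 95% confidence, each one-unit increase in years of experience is associated with a change of between 1.3441 and 3.5319 $1000s in annual salary.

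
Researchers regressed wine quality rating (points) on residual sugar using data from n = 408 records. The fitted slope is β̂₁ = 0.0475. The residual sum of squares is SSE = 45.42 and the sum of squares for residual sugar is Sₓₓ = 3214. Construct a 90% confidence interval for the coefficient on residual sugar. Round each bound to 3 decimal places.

MSE = SSE/(n − 2) = 45.42/406 = 0.111872.
SE(β̂₁) = √(MSE/Sₓₓ) = √(0.111872/3214) = 0.0058998.
df = n − 2 = 406.
t* = t_{0.05, 406} = 1.648615.
Margin = t* × SE = 1.648615 × 0.0058998 = 0.00973.
CI: 0.0475 ± 0.00973 → (0.038, 0.057).
With 90% confidence, each one-unit increase in residual sugar is associated with a change of between 0.038 and 0.057 points in wine quality rating.

(0.038, 0.057)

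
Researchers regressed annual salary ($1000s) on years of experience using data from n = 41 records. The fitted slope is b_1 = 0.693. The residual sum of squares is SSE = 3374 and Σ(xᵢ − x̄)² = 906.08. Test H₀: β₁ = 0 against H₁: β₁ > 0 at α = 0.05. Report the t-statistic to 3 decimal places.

MSE = SSE/(n − 2) = 3374/39 = 86.5128.
SE(b_1) = √(MSE/Sₓₓ) = √(86.5128/906.08) = 0.308999.
t = 0.693 / 0.308999 = 2.243.
df = n − 2 = 39.
One-sided p ≈ 0.0153, which is < 0.05, so reject H₀.
There is evidence that the true slope on years of experience is positive.

t = 2.243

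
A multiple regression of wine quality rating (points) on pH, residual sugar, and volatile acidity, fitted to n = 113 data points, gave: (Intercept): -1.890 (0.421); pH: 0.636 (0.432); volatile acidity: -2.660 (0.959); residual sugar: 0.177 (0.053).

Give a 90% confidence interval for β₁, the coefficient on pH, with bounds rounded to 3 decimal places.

(-0.081, 1.353)

Read off: b = 0.636, SE = 0.432 for pH.
df = n − k − 1 = 113 − 3 − 1 = 109.
t* = t_{0.05, 109} = 1.658953.
Margin = t* × SE = 1.658953 × 0.432 = 0.71667.
CI: 0.636 ± 0.71667 → (-0.081, 1.353).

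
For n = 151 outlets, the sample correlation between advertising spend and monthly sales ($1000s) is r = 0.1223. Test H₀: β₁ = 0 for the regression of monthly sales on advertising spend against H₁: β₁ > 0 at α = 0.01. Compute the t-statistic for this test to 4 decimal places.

t = 1.5042

t = r·√(n − 2)/√(1 − r²) = 0.1223·√149/√0.985043 = 1.5042.
df = n − 2 = 149.
One-sided p ≈ 0.0673, which is ≥ 0.01, so fail to reject H₀.
The data do not give significant evidence of a linear association between advertising spend and monthly sales.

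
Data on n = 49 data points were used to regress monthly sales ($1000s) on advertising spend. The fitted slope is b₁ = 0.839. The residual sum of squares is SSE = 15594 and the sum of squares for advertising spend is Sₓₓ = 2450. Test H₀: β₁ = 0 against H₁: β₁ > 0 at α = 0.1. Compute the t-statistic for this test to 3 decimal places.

MSE = SSE/(n − 2) = 15594/47 = 331.787.
SE(b₁) = √(MSE/Sₓₓ) = √(331.787/2450) = 0.367999.
t = 0.839 / 0.367999 = 2.280.
df = n − 2 = 47.
One-sided p ≈ 0.0136, which is < 0.1, so reject H₀.
There is evidence that the true slope on advertising spend is positive.

t = 2.280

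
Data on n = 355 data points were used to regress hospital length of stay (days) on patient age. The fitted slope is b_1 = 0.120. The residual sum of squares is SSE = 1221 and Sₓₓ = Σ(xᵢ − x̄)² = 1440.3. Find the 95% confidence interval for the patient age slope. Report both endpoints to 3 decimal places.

(0.024, 0.216)

MSE = SSE/(n − 2) = 1221/353 = 3.45892.
SE(b_1) = √(MSE/Sₓₓ) = √(3.45892/1440.3) = 0.0490054.
df = n − 2 = 353.
t* = t_{0.025, 353} = 1.966707.
Margin = t* × SE = 1.966707 × 0.0490054 = 0.09638.
CI: 0.120 ± 0.09638 → (0.024, 0.216).
With 95% confidence, each one-unit increase in patient age is associated with a change of between 0.024 and 0.216 days in hospital length of stay.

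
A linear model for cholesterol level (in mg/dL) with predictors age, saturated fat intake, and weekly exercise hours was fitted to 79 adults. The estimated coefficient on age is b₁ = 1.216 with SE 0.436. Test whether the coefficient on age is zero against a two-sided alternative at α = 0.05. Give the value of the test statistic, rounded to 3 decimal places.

t = 2.789

H₀: β₁ = 0 vs H₁: β₁ ≠ 0.
t = (b₁ − β₁⁰)/SE = 1.216 / 0.436 = 2.789.
df = n − k − 1 = 79 − 3 − 1 = 75.
Two-sided p ≈ 0.0067, which is < 0.05, so reject H₀.
There is evidence that age is associated with cholesterol level, holding the other predictors fixed.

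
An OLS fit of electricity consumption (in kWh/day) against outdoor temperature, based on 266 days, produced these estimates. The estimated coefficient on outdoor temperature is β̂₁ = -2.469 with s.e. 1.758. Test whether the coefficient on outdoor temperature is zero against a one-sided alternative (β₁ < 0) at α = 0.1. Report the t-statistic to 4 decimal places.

H₀: β₁ = 0 vs H₁: β₁ < 0.
t = (β̂₁ − β₁⁰)/SE = -2.469 / 1.758 = -1.4044.
df = n − 2 = 266 − 2 = 264.
One-sided p ≈ 0.0807, which is < 0.1, so reject H₀.
There is evidence that the true slope on outdoor temperature is negative.

t = -1.4044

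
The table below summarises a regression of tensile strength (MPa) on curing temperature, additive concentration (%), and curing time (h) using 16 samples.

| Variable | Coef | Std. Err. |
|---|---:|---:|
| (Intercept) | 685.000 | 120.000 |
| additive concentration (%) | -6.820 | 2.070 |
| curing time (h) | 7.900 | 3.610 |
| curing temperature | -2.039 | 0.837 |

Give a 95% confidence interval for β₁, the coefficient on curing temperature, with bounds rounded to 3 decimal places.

(-3.863, -0.215)

Read off: b = -2.039, SE = 0.837 for curing temperature.
df = n − k − 1 = 16 − 3 − 1 = 12.
t* = t_{0.025, 12} = 2.178813.
Margin = t* × SE = 2.178813 × 0.837 = 1.82367.
CI: -2.039 ± 1.82367 → (-3.863, -0.215).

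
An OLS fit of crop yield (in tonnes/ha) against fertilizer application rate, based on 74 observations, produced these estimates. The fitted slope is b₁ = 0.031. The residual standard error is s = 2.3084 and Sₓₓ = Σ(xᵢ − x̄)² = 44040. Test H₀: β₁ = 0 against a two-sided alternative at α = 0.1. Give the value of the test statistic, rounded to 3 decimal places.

t = 2.818

SE(b₁) = s/√Sₓₓ = 2.3084/√44040 = 0.0109999.
t = 0.031 / 0.0109999 = 2.818.
df = n − 2 = 72.
Two-sided p ≈ 0.0062, which is < 0.1, so reject H₀.
There is evidence that fertilizer application rate is associated with crop yield.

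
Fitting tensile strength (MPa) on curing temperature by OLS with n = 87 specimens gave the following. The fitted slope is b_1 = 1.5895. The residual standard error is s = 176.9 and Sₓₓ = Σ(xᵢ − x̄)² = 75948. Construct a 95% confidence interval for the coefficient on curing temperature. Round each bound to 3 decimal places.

SE(b_1) = s/√Sₓₓ = 176.9/√75948 = 0.641903.
df = n − 2 = 85.
t* = t_{0.025, 85} = 1.988268.
Margin = t* × SE = 1.988268 × 0.641903 = 1.27628.
CI: 1.5895 ± 1.27628 → (0.313, 2.866).
With 95% confidence, each one-unit increase in curing temperature is associated with a change of between 0.313 and 2.866 MPa in tensile strength.

(0.313, 2.866)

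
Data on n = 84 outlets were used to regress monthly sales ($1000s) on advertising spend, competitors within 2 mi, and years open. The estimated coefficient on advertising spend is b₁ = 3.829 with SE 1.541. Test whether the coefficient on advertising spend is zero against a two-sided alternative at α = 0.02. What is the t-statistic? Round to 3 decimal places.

t = 2.485

H₀: β₁ = 0 vs H₁: β₁ ≠ 0.
t = (b₁ − β₁⁰)/SE = 3.829 / 1.541 = 2.485.
df = n − k − 1 = 84 − 3 − 1 = 80.
Two-sided p ≈ 0.0151, which is < 0.02, so reject H₀.
There is evidence that advertising spend is associated with monthly sales, holding the other predictors fixed.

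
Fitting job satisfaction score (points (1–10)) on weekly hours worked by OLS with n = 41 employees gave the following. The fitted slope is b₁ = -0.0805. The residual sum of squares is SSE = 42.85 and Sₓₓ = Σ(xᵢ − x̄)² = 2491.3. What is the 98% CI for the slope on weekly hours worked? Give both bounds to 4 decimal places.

(-0.1314, -0.0296)

MSE = SSE/(n − 2) = 42.85/39 = 1.09872.
SE(b₁) = √(MSE/Sₓₓ) = √(1.09872/2491.3) = 0.0210005.
df = n − 2 = 39.
t* = t_{0.01, 39} = 2.425841.
Margin = t* × SE = 2.425841 × 0.0210005 = 0.050944.
CI: -0.0805 ± 0.050944 → (-0.1314, -0.0296).
With 98% confidence, each one-unit increase in weekly hours worked is associated with a change of between -0.1314 and -0.0296 points (1–10) in job satisfaction score.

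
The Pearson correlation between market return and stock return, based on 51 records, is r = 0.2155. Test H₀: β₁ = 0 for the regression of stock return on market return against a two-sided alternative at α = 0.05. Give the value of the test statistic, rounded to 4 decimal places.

t = 1.5448

t = r·√(n − 2)/√(1 − r²) = 0.2155·√49/√0.95356 = 1.5448.
df = n − 2 = 49.
Two-sided p ≈ 0.1288, which is ≥ 0.05, so fail to reject H₀.
The data do not give significant evidence of a linear association between market return and stock return.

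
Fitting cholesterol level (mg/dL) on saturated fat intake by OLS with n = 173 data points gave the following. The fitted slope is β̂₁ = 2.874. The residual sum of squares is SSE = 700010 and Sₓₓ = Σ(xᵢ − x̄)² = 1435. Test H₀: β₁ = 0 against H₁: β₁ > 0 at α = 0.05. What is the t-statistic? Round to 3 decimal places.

MSE = SSE/(n − 2) = 700010/171 = 4093.63.
SE(β̂₁) = √(MSE/Sₓₓ) = √(4093.63/1435) = 1.68899.
t = 2.874 / 1.68899 = 1.702.
df = n − 2 = 171.
One-sided p ≈ 0.0453, which is < 0.05, so reject H₀.
There is evidence that the true slope on saturated fat intake is positive.

t = 1.702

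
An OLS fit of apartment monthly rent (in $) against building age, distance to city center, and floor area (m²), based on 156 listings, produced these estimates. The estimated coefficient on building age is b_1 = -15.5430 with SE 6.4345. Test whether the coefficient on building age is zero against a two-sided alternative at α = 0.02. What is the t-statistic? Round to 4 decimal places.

t = -2.4156

H₀: β₁ = 0 vs H₁: β₁ ≠ 0.
t = (b_1 − β₁⁰)/SE = -15.5430 / 6.4345 = -2.4156.
df = n − k − 1 = 156 − 3 − 1 = 152.
Two-sided p ≈ 0.0169, which is < 0.02, so reject H₀.
There is evidence that building age is associated with apartment monthly rent, holding the other predictors fixed.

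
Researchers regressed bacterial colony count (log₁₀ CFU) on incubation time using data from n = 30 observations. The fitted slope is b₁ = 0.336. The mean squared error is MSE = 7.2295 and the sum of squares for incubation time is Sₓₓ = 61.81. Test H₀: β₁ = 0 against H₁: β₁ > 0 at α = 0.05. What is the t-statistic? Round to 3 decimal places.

SE(b₁) = √(MSE/Sₓₓ) = √(7.2295/61.81) = 0.341999.
t = 0.336 / 0.341999 = 0.982.
df = n − 2 = 28.
One-sided p ≈ 0.1671, which is ≥ 0.05, so fail to reject H₀.
The data do not give significant evidence that the true slope on incubation time is positive.

t = 0.982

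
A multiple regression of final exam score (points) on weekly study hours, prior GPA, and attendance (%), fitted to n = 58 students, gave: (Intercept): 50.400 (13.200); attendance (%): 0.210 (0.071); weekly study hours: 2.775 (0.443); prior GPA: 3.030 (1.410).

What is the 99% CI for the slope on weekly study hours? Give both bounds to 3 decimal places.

Read off: b = 2.775, SE = 0.443 for weekly study hours.
df = n − k − 1 = 58 − 3 − 1 = 54.
t* = t_{0.005, 54} = 2.669985.
Margin = t* × SE = 2.669985 × 0.443 = 1.18280.
CI: 2.775 ± 1.18280 → (1.592, 3.958).

(1.592, 3.958)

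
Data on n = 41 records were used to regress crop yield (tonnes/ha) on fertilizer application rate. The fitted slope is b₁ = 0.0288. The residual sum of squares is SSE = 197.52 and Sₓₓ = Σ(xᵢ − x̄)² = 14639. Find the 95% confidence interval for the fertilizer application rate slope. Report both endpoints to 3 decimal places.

(-0.009, 0.066)

MSE = SSE/(n − 2) = 197.52/39 = 5.06462.
SE(b₁) = √(MSE/Sₓₓ) = √(5.06462/14639) = 0.0186002.
df = n − 2 = 39.
t* = t_{0.025, 39} = 2.022691.
Margin = t* × SE = 2.022691 × 0.0186002 = 0.03762.
CI: 0.0288 ± 0.03762 → (-0.009, 0.066).
With 95% confidence, each one-unit increase in fertilizer application rate is associated with a change of between -0.009 and 0.066 tonnes/ha in crop yield.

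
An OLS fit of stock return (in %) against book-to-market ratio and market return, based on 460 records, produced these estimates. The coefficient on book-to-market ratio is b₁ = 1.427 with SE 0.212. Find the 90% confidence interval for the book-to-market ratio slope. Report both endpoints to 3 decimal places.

df = n − k − 1 = 460 − 2 − 1 = 457.
t* = t_{0.05, 457} = 1.648195.
Margin = t* × SE = 1.648195 × 0.212 = 0.34942.
CI: 1.427 ± 0.34942 → (1.078, 1.776).
With 90% confidence, each one-unit increase in book-to-market ratio is associated with a change of between 1.078 and 1.776 % in stock return, holding the other predictors fixed.

(1.078, 1.776)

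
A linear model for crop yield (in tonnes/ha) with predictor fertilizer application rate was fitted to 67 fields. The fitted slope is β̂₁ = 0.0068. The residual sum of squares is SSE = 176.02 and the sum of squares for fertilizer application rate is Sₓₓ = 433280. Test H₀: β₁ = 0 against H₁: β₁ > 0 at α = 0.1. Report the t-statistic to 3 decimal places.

t = 2.720

MSE = SSE/(n − 2) = 176.02/65 = 2.708.
SE(β̂₁) = √(MSE/Sₓₓ) = √(2.708/433280) = 0.0025.
t = 0.0068 / 0.0025 = 2.720.
df = n − 2 = 65.
One-sided p ≈ 0.0042, which is < 0.1, so reject H₀.
There is evidence that the true slope on fertilizer application rate is positive.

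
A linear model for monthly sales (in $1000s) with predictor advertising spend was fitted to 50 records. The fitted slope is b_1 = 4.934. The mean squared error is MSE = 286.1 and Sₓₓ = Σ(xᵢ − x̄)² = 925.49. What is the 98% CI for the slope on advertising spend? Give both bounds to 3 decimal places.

(3.596, 6.272)

SE(b_1) = √(MSE/Sₓₓ) = √(286.1/925.49) = 0.555998.
df = n − 2 = 48.
t* = t_{0.01, 48} = 2.406581.
Margin = t* × SE = 2.406581 × 0.555998 = 1.33805.
CI: 4.934 ± 1.33805 → (3.596, 6.272).
With 98% confidence, each one-unit increase in advertising spend is associated with a change of between 3.596 and 6.272 $1000s in monthly sales.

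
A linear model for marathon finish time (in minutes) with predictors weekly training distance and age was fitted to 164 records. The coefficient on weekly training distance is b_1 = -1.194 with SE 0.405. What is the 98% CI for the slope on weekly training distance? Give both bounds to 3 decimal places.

df = n − k − 1 = 164 − 2 − 1 = 161.
t* = t_{0.01, 161} = 2.349732.
Margin = t* × SE = 2.349732 × 0.405 = 0.95164.
CI: -1.194 ± 0.95164 → (-2.146, -0.242).
With 98% confidence, each one-unit increase in weekly training distance is associated with a change of between -2.146 and -0.242 minutes in marathon finish time, holding the other predictors fixed.

(-2.146, -0.242)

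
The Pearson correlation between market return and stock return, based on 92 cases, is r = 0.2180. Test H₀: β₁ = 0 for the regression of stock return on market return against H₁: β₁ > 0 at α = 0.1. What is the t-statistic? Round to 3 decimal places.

t = 2.119

t = r·√(n − 2)/√(1 − r²) = 0.2180·√90/√0.952476 = 2.119.
df = n − 2 = 90.
One-sided p ≈ 0.0184, which is < 0.1, so reject H₀.
There is evidence of a linear association between market return and stock return.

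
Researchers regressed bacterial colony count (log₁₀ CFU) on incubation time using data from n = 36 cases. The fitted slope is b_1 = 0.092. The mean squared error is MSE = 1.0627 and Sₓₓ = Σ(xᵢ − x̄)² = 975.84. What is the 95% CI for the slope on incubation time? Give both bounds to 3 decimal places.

(0.025, 0.159)

SE(b_1) = √(MSE/Sₓₓ) = √(1.0627/975.84) = 0.0330002.
df = n − 2 = 34.
t* = t_{0.025, 34} = 2.032245.
Margin = t* × SE = 2.032245 × 0.0330002 = 0.06706.
CI: 0.092 ± 0.06706 → (0.025, 0.159).
With 95% confidence, each one-unit increase in incubation time is associated with a change of between 0.025 and 0.159 log₁₀ CFU in bacterial colony count.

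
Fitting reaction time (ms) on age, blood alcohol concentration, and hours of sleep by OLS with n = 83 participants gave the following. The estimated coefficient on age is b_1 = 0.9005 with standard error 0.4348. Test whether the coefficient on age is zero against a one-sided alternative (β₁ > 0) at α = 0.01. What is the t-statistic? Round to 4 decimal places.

H₀: β₁ = 0 vs H₁: β₁ > 0.
t = (b_1 − β₁⁰)/SE = 0.9005 / 0.4348 = 2.0711.
df = n − k − 1 = 83 − 3 − 1 = 79.
One-sided p ≈ 0.0208, which is ≥ 0.01, so fail to reject H₀.
The data do not give significant evidence that the true slope on age is positive, holding the other predictors fixed.

t = 2.0711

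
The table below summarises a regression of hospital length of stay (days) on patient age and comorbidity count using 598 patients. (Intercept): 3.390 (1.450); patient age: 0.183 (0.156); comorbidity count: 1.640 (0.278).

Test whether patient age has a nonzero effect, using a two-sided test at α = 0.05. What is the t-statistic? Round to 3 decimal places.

t = 1.173

Read off: b = 0.183, SE = 0.156 for patient age.
H₀: β₁ = 0 vs H₁: β₁ ≠ 0.
t = 0.183 / 0.156 = 1.173.
df = n − k − 1 = 598 − 2 − 1 = 595.
Two-sided p ≈ 0.2412, which is ≥ 0.05, so fail to reject H₀.
The data do not give significant evidence of an association between patient age and hospital length of stay, after adjusting for the other predictors.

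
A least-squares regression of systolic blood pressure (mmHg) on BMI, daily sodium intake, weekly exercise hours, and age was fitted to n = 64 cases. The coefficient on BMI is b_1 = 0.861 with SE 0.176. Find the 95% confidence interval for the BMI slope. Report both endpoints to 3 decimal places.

(0.509, 1.213)

df = n − k − 1 = 64 − 4 − 1 = 59.
t* = t_{0.025, 59} = 2.000995.
Margin = t* × SE = 2.000995 × 0.176 = 0.35218.
CI: 0.861 ± 0.35218 → (0.509, 1.213).
With 95% confidence, each one-unit increase in BMI is associated with a change of between 0.509 and 1.213 mmHg in systolic blood pressure, holding the other predictors fixed.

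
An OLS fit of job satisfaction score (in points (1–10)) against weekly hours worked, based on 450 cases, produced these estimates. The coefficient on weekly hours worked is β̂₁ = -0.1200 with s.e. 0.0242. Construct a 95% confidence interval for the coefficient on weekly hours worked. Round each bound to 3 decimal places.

(-0.168, -0.072)

df = n − 2 = 450 − 2 = 448.
t* = t_{0.025, 448} = 1.965273.
Margin = t* × SE = 1.965273 × 0.0242 = 0.04756.
CI: -0.1200 ± 0.04756 → (-0.168, -0.072).
With 95% confidence, each one-unit increase in weekly hours worked is associated with a change of between -0.168 and -0.072 points (1–10) in job satisfaction score.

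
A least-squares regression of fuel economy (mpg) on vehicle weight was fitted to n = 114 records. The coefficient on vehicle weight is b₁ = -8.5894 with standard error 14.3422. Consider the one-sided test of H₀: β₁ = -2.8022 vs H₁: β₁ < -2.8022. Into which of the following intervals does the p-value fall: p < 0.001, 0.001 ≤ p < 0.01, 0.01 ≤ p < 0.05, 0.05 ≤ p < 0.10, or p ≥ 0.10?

t = (-8.5894 − (-2.8022)) / 14.3422 = -0.404.
df = n − 2 = 114 − 2 = 112.
One-sided p = P(T_{112} < t) ≈ 0.3437.
So p ≥ 0.10.

p ≥ 0.10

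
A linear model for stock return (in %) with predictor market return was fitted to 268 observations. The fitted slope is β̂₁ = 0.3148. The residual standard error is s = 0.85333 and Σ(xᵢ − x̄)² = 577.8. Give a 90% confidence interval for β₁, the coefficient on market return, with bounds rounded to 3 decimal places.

(0.256, 0.373)

SE(β̂₁) = s/√Sₓₓ = 0.85333/√577.8 = 0.0355.
df = n − 2 = 266.
t* = t_{0.05, 266} = 1.650602.
Margin = t* × SE = 1.650602 × 0.0355 = 0.05860.
CI: 0.3148 ± 0.05860 → (0.256, 0.373).
With 90% confidence, each one-unit increase in market return is associated with a change of between 0.256 and 0.373 % in stock return.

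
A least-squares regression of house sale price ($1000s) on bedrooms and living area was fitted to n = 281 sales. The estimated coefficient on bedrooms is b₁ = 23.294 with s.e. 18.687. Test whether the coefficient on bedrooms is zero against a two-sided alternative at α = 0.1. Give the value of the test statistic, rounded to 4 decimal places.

H₀: β₁ = 0 vs H₁: β₁ ≠ 0.
t = (b₁ − β₁⁰)/SE = 23.294 / 18.687 = 1.2465.
df = n − k − 1 = 281 − 2 − 1 = 278.
Two-sided p ≈ 0.2136, which is ≥ 0.1, so fail to reject H₀.
The data do not give significant evidence of an association between bedrooms and house sale price, after adjusting for the other predictors.

t = 1.2465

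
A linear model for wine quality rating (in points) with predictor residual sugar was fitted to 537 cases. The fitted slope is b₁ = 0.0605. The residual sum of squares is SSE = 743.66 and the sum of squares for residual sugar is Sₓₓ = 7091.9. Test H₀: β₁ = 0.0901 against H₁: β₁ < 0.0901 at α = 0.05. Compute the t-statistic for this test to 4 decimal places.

MSE = SSE/(n − 2) = 743.66/535 = 1.39002.
SE(b₁) = √(MSE/Sₓₓ) = √(1.39002/7091.9) = 0.014.
t = (0.0605 − 0.0901) / 0.014 = -2.1143.
df = n − 2 = 535.
One-sided p ≈ 0.0175, which is < 0.05, so reject H₀.
There is evidence that the true slope on residual sugar is below 0.0901 points per unit.

t = -2.1143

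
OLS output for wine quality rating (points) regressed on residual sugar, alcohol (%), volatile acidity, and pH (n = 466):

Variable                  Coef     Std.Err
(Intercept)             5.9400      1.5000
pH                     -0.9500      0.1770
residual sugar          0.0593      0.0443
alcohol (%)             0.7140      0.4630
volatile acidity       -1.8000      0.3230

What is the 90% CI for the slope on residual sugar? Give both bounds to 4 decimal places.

(-0.0137, 0.1323)

Read off: b = 0.0593, SE = 0.0443 for residual sugar.
df = n − k − 1 = 466 − 4 − 1 = 461.
t* = t_{0.05, 461} = 1.648166.
Margin = t* × SE = 1.648166 × 0.0443 = 0.073014.
CI: 0.0593 ± 0.073014 → (-0.0137, 0.1323).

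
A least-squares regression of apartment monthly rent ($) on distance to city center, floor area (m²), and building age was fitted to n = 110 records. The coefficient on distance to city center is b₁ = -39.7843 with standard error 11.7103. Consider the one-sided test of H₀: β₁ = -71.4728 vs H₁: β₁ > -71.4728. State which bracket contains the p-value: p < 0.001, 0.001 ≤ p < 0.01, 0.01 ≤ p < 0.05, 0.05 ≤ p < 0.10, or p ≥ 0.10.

t = (-39.7843 − (-71.4728)) / 11.7103 = 2.706.
df = n − k − 1 = 110 − 3 − 1 = 106.
One-sided p = P(T_{106} > t) ≈ 0.0040.
So 0.001 ≤ p < 0.01.

0.001 ≤ p < 0.01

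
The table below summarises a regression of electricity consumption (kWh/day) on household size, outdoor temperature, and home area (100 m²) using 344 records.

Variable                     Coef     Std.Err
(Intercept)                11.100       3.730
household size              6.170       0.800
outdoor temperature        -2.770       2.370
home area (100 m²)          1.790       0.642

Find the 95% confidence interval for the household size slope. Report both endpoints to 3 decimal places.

Read off: b = 6.170, SE = 0.800 for household size.
df = n − k − 1 = 344 − 3 − 1 = 340.
t* = t_{0.025, 340} = 1.966966.
Margin = t* × SE = 1.966966 × 0.800 = 1.57357.
CI: 6.170 ± 1.57357 → (4.596, 7.744).

(4.596, 7.744)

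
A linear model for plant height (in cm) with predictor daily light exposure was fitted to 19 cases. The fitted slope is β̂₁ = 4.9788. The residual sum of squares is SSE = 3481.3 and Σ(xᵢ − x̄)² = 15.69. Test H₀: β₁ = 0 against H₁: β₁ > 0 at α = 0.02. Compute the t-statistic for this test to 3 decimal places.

t = 1.378

MSE = SSE/(n − 2) = 3481.3/17 = 204.782.
SE(β̂₁) = √(MSE/Sₓₓ) = √(204.782/15.69) = 3.61272.
t = 4.9788 / 3.61272 = 1.378.
df = n − 2 = 17.
One-sided p ≈ 0.0930, which is ≥ 0.02, so fail to reject H₀.
The data do not give significant evidence that the true slope on daily light exposure is positive.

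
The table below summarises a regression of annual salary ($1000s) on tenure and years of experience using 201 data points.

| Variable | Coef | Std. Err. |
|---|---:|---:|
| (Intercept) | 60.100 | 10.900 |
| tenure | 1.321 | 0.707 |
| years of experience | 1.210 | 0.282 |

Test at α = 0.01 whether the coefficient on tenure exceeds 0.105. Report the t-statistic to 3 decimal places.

Read off: b = 1.321, SE = 0.707 for tenure.
H₀: β₁ = 0.105 vs H₁: β₁ > 0.105.
t = (1.321 − 0.105) / 0.707 = 1.720.
df = n − k − 1 = 201 − 2 − 1 = 198.
One-sided p ≈ 0.0435, which is ≥ 0.01, so fail to reject H₀.
The data do not give significant evidence that the true slope on tenure exceeds 0.105 $1000s per unit, holding the other predictors fixed.

t = 1.720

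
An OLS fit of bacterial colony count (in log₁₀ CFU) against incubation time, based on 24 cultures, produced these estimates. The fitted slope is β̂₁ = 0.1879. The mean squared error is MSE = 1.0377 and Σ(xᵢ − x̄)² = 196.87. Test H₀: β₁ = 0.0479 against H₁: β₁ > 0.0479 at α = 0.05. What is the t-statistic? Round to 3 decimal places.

t = 1.928

SE(β̂₁) = √(MSE/Sₓₓ) = √(1.0377/196.87) = 0.0726016.
t = (0.1879 − 0.0479) / 0.0726016 = 1.928.
df = n − 2 = 22.
One-sided p ≈ 0.0334, which is < 0.05, so reject H₀.
There is evidence that the true slope on incubation time exceeds 0.0479 log₁₀ CFU per unit.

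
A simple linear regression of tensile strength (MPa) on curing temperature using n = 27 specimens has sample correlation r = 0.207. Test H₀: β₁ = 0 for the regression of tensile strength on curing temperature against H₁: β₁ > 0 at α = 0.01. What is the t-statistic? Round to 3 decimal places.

t = 1.058

t = r·√(n − 2)/√(1 − r²) = 0.207·√25/√0.957151 = 1.058.
df = n − 2 = 25.
One-sided p ≈ 0.1501, which is ≥ 0.01, so fail to reject H₀.
The data do not give significant evidence of a linear association between curing temperature and tensile strength.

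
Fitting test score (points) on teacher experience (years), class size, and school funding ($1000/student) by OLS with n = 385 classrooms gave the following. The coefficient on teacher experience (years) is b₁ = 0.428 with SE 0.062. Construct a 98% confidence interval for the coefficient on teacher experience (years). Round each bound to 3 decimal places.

(0.283, 0.573)

df = n − k − 1 = 385 − 3 − 1 = 381.
t* = t_{0.01, 381} = 2.336175.
Margin = t* × SE = 2.336175 × 0.062 = 0.14484.
CI: 0.428 ± 0.14484 → (0.283, 0.573).
With 98% confidence, each one-unit increase in teacher experience (years) is associated with a change of between 0.283 and 0.573 points in test score, holding the other predictors fixed.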